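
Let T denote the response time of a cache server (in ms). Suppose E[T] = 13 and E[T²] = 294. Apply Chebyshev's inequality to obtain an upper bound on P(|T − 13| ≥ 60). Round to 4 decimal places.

0.0347

Var(T) = E[T²] − (E[T])² = 294 − 169 = 125.
Chebyshev's inequality: P(|T − μ| ≥ t) ≤ Var(T)/t² = 125/3600 = 0.0347.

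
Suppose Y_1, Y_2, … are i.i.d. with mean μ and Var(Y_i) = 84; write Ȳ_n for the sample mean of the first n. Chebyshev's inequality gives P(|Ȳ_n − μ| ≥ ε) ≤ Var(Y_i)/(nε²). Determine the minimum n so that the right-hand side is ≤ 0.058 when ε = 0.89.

1829

Require 84/(n·0.89²) ≤ 0.058, i.e. n ≥ 84/(0.058·0.89²) = 1828.400.
The smallest integer n is 1829.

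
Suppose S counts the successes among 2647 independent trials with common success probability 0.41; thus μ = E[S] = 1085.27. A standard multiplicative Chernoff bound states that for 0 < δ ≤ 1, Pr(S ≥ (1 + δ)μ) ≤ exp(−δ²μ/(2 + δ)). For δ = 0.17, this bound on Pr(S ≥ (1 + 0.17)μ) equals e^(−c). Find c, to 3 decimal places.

14.454

c = δ²μ/(2 + δ) = 0.17²·1085.27/(2 + 0.17) = 14.4536.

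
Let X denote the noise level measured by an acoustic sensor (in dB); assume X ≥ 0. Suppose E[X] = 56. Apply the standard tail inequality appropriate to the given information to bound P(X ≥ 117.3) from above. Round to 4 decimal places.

0.4774

Only the mean of a non-negative variable is known, so Markov's inequality is the applicable tail bound.
Markov's inequality: for a non-negative random variable, P(X ≥ a) ≤ E[X]/a.
Here E[X] = 56 and a = 117.3, so the bound is 56/117.3 = 0.4774.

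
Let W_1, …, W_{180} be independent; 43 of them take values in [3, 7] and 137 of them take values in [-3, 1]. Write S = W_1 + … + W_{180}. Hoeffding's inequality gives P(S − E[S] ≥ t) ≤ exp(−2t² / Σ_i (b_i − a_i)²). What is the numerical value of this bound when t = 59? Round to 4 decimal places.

0.0892

Σ(b_i − a_i)² = 43·4² + 137·4² = 2880.
Exponent = 2·59² / 2880 = 2.41736.
Bound = exp(−2.41736) = 0.08916.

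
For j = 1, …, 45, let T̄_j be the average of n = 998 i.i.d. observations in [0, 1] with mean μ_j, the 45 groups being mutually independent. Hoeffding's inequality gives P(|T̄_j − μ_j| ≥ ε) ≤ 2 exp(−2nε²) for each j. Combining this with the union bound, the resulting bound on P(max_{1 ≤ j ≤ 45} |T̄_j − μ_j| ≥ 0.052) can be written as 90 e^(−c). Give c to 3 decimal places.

5.397

Union bound over the 45 events: P(max_{1 ≤ j ≤ 45} |T̄_j − μ_j| ≥ 0.052) ≤ 45·2·exp(−2nε²) = 90 exp(−2·998·0.052²).
So c = 2·998·0.052² = 5.3972.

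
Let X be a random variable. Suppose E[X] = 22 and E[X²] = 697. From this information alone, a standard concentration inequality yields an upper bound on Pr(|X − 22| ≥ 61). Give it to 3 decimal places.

The first two moments determine the variance, so Chebyshev's inequality is the sharpest standard bound available.
Var(X) = E[X²] − (E[X])² = 697 − 484 = 213.
Chebyshev's inequality: Pr(|X − μ| ≥ t) ≤ Var(X)/t² = 213/3721 = 0.0572.

0.057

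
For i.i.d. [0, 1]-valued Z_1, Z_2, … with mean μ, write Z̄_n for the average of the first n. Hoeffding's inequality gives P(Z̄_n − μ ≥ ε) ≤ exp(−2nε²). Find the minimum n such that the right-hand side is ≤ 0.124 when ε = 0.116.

78

Require exp(−2nε²) ≤ 0.124, i.e. 2nε² ≥ ln(1/0.124) = 2.087474.
So n ≥ 2.087474 / (2·0.116²) = 77.567.
The smallest integer n is 78.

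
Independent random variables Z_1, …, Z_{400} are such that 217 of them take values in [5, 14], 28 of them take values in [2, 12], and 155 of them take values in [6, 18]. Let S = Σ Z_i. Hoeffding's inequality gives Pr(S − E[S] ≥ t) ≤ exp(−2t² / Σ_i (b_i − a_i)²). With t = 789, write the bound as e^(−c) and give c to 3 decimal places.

Σ(b_i − a_i)² = 217·9² + 28·10² + 155·12² = 42697.
c = 2t² / 42697 = 2·789² / 42697 = 29.1599.

29.160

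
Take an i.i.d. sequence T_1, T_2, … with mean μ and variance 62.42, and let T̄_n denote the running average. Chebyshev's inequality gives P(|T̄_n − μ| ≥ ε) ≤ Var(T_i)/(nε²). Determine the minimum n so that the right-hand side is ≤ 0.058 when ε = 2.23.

Require 62.42/(n·2.23²) ≤ 0.058, i.e. n ≥ 62.42/(0.058·2.23²) = 216.414.
The smallest integer n is 217.

217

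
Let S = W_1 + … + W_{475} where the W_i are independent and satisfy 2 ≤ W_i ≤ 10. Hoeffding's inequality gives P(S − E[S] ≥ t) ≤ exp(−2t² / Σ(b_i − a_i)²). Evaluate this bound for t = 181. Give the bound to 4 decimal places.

0.1159

Σ(b_i − a_i)² = 475·(8)² = 30400.
Exponent = 2·181²/30400 = 2.1553.
Bound = exp(−2.1553) = 0.11587.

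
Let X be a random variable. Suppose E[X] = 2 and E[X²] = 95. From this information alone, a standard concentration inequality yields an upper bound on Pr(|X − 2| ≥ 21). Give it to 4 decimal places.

0.2063

The first two moments determine the variance, so Chebyshev's inequality is the sharpest standard bound available.
Var(X) = E[X²] − (E[X])² = 95 − 4 = 91.
Chebyshev's inequality: Pr(|X − μ| ≥ t) ≤ Var(X)/t² = 91/441 = 0.2063.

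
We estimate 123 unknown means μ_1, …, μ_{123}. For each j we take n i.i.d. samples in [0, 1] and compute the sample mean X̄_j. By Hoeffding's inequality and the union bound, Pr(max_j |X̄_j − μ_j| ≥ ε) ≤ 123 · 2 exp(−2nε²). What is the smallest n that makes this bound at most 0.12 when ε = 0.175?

125

Need 2·123·exp(−2nε²) ≤ 0.12, i.e. exp(−2nε²) ≤ 0.12/246.
So 2nε² ≥ ln(246/0.12) = 7.625595.
Hence n ≥ 7.625595/(2·0.175²) = 124.500.
The smallest integer n is 125.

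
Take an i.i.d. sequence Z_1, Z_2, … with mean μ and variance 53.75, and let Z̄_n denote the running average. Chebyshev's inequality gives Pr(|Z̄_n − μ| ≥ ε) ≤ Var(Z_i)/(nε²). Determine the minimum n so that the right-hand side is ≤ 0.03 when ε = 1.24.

Require 53.75/(n·1.24²) ≤ 0.03, i.e. n ≥ 53.75/(0.03·1.24²) = 1165.236.
The smallest integer n is 1166.

1166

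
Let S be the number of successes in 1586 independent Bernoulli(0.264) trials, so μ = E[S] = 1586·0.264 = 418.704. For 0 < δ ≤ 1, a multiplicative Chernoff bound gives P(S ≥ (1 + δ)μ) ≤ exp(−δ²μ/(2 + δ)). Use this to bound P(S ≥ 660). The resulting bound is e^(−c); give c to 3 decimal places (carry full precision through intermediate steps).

Write 660 = (1 + δ)μ, so δ = 660/418.704 − 1 = 0.5762926…
Then the exponent is δ²μ/(2 + δ) = (660 − μ)² / (μ·(2 + δ)) = 53.975659.

53.976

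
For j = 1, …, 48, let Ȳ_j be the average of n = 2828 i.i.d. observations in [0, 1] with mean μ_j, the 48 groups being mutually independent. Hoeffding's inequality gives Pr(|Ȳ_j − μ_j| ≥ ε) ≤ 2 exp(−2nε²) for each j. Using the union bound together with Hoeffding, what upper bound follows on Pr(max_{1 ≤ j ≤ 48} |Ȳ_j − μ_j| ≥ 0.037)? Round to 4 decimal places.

0.0416

Per-experiment Hoeffding bound: 2·exp(−2·2828·0.037²) = 2·exp(−7.74306) = 0.00086748.
Union bound over 48 events: 48·0.00086748 = 0.04164.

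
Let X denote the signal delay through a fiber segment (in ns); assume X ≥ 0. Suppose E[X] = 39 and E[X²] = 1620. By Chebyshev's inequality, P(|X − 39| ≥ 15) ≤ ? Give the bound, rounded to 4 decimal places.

Var(X) = E[X²] − (E[X])² = 1620 − 1521 = 99.
Chebyshev's inequality: P(|X − μ| ≥ t) ≤ Var(X)/t² = 99/225 = 0.4400.

0.4400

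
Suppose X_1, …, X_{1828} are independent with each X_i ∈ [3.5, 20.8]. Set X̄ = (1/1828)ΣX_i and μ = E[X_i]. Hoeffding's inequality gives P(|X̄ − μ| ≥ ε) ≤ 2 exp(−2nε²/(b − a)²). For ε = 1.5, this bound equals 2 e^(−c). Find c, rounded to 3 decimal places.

27.485

c = 2nε²/(b − a)² = 2·1828·1.5² / 17.3² = 27.4850.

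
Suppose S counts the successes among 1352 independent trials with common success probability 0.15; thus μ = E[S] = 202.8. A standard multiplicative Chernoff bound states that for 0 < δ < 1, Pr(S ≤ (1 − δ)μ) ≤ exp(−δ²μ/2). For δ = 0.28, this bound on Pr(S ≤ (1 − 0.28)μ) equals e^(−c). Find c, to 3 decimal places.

7.950

c = δ²μ/2 = 0.28²·202.8/2 = 7.9498.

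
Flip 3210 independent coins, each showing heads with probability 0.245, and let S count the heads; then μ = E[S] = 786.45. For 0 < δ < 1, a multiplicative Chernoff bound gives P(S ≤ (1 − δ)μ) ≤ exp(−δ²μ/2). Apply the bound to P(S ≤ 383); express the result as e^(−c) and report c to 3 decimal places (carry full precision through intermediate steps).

Write 383 = (1 − δ)μ, so δ = 1 − 383/786.45 = 0.5130015…
Then the exponent is δ²μ/2 = (μ − 383)²/(2μ) = 103.485220.

103.485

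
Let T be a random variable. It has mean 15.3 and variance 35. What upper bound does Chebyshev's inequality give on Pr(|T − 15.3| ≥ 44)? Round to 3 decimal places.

0.018

Chebyshev: Pr(|T − μ| ≥ t) ≤ Var(T)/t².
Bound = 35 / 1936 = 0.0181.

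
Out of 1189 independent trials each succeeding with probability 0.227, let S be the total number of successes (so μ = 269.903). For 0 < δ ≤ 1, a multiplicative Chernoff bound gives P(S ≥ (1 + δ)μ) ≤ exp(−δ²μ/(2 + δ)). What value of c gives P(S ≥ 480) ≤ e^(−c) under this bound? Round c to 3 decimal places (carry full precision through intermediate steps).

58.862

Write 480 = (1 + δ)μ, so δ = 480/269.903 − 1 = 0.7784167…
Then the exponent is δ²μ/(2 + δ) = (480 − μ)² / (μ·(2 + δ)) = 58.861945.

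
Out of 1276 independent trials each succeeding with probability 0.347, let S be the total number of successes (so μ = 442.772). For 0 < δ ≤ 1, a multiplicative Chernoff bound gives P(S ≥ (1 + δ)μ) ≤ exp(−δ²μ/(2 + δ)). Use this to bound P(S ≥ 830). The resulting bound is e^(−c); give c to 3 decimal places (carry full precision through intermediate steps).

117.810

Write 830 = (1 + δ)μ, so δ = 830/442.772 − 1 = 0.8745539…
Then the exponent is δ²μ/(2 + δ) = (830 − μ)² / (μ·(2 + δ)) = 117.810200.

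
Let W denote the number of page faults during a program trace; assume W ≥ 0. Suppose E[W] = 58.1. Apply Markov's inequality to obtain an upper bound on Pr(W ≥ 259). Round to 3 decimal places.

0.224

Markov's inequality: for a non-negative random variable, Pr(W ≥ a) ≤ E[W]/a.
Here E[W] = 58.1 and a = 259, so the bound is 58.1/259 = 0.2243.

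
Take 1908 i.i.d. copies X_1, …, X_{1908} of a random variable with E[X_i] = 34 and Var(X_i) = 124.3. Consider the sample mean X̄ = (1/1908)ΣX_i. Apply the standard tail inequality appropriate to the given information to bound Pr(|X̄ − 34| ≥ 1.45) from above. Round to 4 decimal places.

0.0310

With mean and variance of each term known, Chebyshev's inequality bounds the deviation of the sum (or sample mean).
Var(X̄) = Var(X_i)/n = 124.3/1908 = 0.065147.
Chebyshev: Pr(|X̄ − 34| ≥ 1.45) ≤ Var(X̄)/(1.45)² = 124.3/(1908·1.45²) = 0.0310.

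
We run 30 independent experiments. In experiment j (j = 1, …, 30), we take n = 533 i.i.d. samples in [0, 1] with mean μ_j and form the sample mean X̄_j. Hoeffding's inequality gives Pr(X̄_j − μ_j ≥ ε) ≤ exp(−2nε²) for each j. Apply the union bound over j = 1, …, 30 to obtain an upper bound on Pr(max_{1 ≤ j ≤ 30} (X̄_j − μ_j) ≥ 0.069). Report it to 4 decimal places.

Per-experiment Hoeffding bound: exp(−2·533·0.069²) = exp(−5.07523) = 0.0062497.
Union bound over 30 events: 30·0.0062497 = 0.18749.

0.1875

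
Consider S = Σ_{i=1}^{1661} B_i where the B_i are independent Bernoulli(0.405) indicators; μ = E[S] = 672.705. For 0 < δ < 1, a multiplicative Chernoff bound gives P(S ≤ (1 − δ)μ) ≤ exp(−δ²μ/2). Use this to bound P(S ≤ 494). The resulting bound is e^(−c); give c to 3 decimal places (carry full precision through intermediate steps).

23.737

Write 494 = (1 − δ)μ, so δ = 1 − 494/672.705 = 0.2656514…
Then the exponent is δ²μ/2 = (μ − 494)²/(2μ) = 23.736613.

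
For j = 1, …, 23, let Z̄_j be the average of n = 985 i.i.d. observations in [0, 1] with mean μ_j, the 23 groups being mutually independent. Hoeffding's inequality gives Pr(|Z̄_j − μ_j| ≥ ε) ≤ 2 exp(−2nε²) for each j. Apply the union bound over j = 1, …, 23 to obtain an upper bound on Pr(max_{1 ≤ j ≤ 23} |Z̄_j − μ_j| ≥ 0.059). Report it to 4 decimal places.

0.0484

Per-experiment Hoeffding bound: 2·exp(−2·985·0.059²) = 2·exp(−6.85757) = 0.0021029.
Union bound over 23 events: 23·0.0021029 = 0.04837.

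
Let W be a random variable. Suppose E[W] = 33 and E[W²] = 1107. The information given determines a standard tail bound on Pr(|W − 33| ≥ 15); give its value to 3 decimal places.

The first two moments determine the variance, so Chebyshev's inequality is the sharpest standard bound available.
Var(W) = E[W²] − (E[W])² = 1107 − 1089 = 18.
Chebyshev's inequality: Pr(|W − μ| ≥ t) ≤ Var(W)/t² = 18/225 = 0.0800.

0.080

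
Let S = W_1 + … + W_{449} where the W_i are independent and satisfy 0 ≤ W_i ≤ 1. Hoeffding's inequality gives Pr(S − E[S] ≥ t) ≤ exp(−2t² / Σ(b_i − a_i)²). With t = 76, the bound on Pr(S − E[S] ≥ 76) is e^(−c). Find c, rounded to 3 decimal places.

Σ(b_i − a_i)² = 449·(1)² = 449.
c = 2t²/449 = 2·76²/449 = 25.7283.

25.728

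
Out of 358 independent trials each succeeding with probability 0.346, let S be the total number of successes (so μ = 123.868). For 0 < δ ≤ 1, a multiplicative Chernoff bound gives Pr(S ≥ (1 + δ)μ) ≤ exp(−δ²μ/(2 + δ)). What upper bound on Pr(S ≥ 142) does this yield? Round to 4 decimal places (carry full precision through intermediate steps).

0.2904

Write 142 = (1 + δ)μ, so δ = 142/123.868 − 1 = 0.1463816…
Then the exponent is δ²μ/(2 + δ) = (142 − μ)² / (μ·(2 + δ)) = 1.236589.
Bound = exp(−1.236589) = 0.29037.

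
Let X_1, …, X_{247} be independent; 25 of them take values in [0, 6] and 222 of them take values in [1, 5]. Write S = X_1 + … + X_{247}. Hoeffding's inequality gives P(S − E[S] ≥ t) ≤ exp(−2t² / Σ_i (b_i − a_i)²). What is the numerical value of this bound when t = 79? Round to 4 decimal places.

0.0606

Σ(b_i − a_i)² = 25·6² + 222·4² = 4452.
Exponent = 2·79² / 4452 = 2.80368.
Bound = exp(−2.80368) = 0.06059.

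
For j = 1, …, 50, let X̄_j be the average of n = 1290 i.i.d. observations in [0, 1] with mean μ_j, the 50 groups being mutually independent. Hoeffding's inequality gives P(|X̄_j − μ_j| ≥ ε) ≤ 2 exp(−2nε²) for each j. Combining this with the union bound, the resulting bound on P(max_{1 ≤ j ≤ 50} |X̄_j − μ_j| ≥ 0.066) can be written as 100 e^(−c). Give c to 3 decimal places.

Union bound over the 50 events: P(max_{1 ≤ j ≤ 50} |X̄_j − μ_j| ≥ 0.066) ≤ 50·2·exp(−2nε²) = 100 exp(−2·1290·0.066²).
So c = 2·1290·0.066² = 11.2385.

11.238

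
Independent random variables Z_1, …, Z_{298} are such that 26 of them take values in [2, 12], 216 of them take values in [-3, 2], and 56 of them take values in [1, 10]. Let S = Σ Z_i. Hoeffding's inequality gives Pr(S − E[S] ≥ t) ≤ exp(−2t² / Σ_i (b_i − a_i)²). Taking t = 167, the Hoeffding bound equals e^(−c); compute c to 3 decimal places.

4.449

Σ(b_i − a_i)² = 26·10² + 216·5² + 56·9² = 12536.
c = 2t² / 12536 = 2·167² / 12536 = 4.4494.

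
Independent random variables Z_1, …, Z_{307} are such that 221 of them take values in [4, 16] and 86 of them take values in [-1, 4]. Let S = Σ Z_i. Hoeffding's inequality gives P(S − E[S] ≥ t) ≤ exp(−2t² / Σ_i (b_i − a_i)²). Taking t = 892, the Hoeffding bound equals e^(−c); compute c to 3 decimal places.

Σ(b_i − a_i)² = 221·12² + 86·5² = 33974.
c = 2t² / 33974 = 2·892² / 33974 = 46.8396.

46.840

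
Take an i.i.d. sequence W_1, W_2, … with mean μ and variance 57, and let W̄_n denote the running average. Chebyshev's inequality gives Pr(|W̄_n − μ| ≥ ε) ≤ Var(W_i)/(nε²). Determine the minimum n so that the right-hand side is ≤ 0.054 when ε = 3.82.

73

Require 57/(n·3.82²) ≤ 0.054, i.e. n ≥ 57/(0.054·3.82²) = 72.336.
The smallest integer n is 73.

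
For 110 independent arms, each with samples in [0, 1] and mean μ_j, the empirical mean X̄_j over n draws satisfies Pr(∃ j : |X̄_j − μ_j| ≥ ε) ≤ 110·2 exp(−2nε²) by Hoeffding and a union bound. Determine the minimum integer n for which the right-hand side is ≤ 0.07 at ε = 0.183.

121

Need 2·110·exp(−2nε²) ≤ 0.07, i.e. exp(−2nε²) ≤ 0.07/220.
So 2nε² ≥ ln(220/0.07) = 8.052888.
Hence n ≥ 8.052888/(2·0.183²) = 120.232.
The smallest integer n is 121.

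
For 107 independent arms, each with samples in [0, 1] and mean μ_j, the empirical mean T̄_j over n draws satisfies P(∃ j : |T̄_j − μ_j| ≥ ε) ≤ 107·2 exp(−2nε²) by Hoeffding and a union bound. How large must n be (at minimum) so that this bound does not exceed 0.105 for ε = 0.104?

353

Need 2·107·exp(−2nε²) ≤ 0.105, i.e. exp(−2nε²) ≤ 0.105/214.
So 2nε² ≥ ln(214/0.105) = 7.619771.
Hence n ≥ 7.619771/(2·0.104²) = 352.245.
The smallest integer n is 353.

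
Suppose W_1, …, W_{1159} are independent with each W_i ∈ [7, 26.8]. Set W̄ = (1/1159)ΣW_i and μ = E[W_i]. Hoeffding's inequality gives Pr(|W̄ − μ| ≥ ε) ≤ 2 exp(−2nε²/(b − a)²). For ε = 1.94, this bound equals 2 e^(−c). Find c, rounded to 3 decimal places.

c = 2nε²/(b − a)² = 2·1159·1.94² / 19.8² = 22.2529.

22.253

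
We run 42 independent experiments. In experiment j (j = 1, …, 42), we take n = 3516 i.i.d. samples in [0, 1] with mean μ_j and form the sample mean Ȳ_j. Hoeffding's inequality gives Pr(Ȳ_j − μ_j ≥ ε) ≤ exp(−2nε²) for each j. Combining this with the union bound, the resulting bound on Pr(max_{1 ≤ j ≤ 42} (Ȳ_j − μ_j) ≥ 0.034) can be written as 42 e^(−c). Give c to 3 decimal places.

Union bound over the 42 events: Pr(max_{1 ≤ j ≤ 42} (Ȳ_j − μ_j) ≥ 0.034) ≤ 42·exp(−2nε²) = 42 exp(−2·3516·0.034²).
So c = 2·3516·0.034² = 8.1290.

8.129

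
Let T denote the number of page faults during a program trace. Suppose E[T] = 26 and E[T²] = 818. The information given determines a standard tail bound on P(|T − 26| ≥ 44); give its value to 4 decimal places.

0.0733

The first two moments determine the variance, so Chebyshev's inequality is the sharpest standard bound available.
Var(T) = E[T²] − (E[T])² = 818 − 676 = 142.
Chebyshev's inequality: P(|T − μ| ≥ t) ≤ Var(T)/t² = 142/1936 = 0.0733.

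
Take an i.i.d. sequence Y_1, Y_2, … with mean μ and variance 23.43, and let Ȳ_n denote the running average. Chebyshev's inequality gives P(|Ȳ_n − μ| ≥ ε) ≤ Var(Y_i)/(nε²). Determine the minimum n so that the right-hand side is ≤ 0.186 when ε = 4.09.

8

Require 23.43/(n·4.09²) ≤ 0.186, i.e. n ≥ 23.43/(0.186·4.09²) = 7.530.
The smallest integer n is 8.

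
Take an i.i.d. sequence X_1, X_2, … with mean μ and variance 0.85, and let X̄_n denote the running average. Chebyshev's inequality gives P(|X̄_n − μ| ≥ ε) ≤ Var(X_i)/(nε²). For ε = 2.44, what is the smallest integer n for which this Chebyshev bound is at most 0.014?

Require 0.85/(n·2.44²) ≤ 0.014, i.e. n ≥ 0.85/(0.014·2.44²) = 10.198.
The smallest integer n is 11.

11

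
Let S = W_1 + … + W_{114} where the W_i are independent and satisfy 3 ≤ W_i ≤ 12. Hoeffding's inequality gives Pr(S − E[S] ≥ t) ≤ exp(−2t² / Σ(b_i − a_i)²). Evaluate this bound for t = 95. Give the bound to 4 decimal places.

Σ(b_i − a_i)² = 114·(9)² = 9234.
Exponent = 2·95²/9234 = 1.9547.
Bound = exp(−1.9547) = 0.14160.

0.1416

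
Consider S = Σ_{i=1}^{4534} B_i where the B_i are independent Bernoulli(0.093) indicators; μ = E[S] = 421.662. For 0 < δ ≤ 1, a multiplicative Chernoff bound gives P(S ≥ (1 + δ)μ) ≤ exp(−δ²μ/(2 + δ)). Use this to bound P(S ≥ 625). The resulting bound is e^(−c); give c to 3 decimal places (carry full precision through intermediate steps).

39.503

Write 625 = (1 + δ)μ, so δ = 625/421.662 − 1 = 0.4822298…
Then the exponent is δ²μ/(2 + δ) = (625 − μ)² / (μ·(2 + δ)) = 39.503051.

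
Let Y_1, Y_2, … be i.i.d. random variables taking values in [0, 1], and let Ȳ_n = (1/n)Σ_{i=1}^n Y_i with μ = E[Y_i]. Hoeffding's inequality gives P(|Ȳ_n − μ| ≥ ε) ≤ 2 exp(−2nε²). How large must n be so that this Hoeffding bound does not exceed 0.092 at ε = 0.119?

109

Require 2·exp(−2nε²) ≤ 0.092, i.e. 2nε² ≥ ln(2/0.092) = 3.079114.
So n ≥ 3.079114 / (2·0.119²) = 108.718.
The smallest integer n is 109.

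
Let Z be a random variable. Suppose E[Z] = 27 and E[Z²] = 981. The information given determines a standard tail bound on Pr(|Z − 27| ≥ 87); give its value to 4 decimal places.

0.0333

The first two moments determine the variance, so Chebyshev's inequality is the sharpest standard bound available.
Var(Z) = E[Z²] − (E[Z])² = 981 − 729 = 252.
Chebyshev's inequality: Pr(|Z − μ| ≥ t) ≤ Var(Z)/t² = 252/7569 = 0.0333.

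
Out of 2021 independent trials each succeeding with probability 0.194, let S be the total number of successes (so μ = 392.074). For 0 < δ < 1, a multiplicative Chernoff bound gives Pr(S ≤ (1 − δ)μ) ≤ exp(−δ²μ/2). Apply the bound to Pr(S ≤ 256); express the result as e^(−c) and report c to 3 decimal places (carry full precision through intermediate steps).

23.613

Write 256 = (1 − δ)μ, so δ = 1 − 256/392.074 = 0.347062…
Then the exponent is δ²μ/2 = (μ − 256)²/(2μ) = 23.613060.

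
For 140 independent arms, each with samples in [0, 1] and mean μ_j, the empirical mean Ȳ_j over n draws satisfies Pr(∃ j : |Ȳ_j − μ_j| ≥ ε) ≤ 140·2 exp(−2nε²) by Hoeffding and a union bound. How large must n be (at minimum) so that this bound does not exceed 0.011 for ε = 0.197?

131

Need 2·140·exp(−2nε²) ≤ 0.011, i.e. exp(−2nε²) ≤ 0.011/280.
So 2nε² ≥ ln(280/0.011) = 10.144650.
Hence n ≥ 10.144650/(2·0.197²) = 130.700.
The smallest integer n is 131.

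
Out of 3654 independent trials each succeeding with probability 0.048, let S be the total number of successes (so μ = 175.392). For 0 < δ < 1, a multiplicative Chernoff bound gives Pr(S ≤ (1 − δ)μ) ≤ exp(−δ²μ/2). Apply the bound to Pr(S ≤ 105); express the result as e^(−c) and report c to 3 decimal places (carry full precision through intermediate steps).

Write 105 = (1 − δ)μ, so δ = 1 − 105/175.392 = 0.401341…
Then the exponent is δ²μ/2 = (μ − 105)²/(2μ) = 14.125598.

14.126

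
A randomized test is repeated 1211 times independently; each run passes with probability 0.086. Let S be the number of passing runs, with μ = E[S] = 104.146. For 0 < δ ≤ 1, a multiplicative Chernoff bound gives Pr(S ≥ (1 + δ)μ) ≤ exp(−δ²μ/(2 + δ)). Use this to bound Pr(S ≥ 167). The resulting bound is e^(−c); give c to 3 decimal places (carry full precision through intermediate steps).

14.570

Write 167 = (1 + δ)μ, so δ = 167/104.146 − 1 = 0.6035181…
Then the exponent is δ²μ/(2 + δ) = (167 − μ)² / (μ·(2 + δ)) = 14.570104.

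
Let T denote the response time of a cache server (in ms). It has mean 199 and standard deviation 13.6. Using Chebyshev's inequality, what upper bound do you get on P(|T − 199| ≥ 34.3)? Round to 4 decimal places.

0.1572

Chebyshev: P(|T − μ| ≥ t) ≤ Var(T)/t².
Var(T) = σ² = 13.6² = 184.96.
Bound = 184.96 / 1176.49 = 0.1572.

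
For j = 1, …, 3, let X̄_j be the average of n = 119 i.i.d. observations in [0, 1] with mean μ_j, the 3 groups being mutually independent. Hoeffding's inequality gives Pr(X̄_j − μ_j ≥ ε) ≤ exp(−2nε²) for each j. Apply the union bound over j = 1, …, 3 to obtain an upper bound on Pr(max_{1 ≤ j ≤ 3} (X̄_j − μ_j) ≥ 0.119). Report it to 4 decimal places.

Per-experiment Hoeffding bound: exp(−2·119·0.119²) = exp(−3.37032) = 0.034379.
Union bound over 3 events: 3·0.034379 = 0.10314.

0.1031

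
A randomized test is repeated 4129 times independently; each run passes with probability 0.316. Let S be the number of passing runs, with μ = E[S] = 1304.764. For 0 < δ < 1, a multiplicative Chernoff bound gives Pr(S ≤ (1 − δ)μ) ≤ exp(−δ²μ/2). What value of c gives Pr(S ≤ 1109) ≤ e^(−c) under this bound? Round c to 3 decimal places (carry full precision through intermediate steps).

Write 1109 = (1 − δ)μ, so δ = 1 − 1109/1304.764 = 0.1500379…
Then the exponent is δ²μ/2 = (μ − 1109)²/(2μ) = 14.686006.

14.686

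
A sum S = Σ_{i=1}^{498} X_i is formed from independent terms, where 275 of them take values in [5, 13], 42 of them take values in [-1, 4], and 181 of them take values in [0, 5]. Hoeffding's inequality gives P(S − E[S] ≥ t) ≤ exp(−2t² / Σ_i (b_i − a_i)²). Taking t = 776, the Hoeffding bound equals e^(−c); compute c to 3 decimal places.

51.968

Σ(b_i − a_i)² = 275·8² + 42·5² + 181·5² = 23175.
c = 2t² / 23175 = 2·776² / 23175 = 51.9677.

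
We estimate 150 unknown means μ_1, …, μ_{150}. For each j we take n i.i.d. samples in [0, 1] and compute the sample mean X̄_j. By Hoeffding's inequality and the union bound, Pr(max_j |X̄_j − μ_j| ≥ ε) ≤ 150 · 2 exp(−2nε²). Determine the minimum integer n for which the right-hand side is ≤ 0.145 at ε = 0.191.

105

Need 2·150·exp(−2nε²) ≤ 0.145, i.e. exp(−2nε²) ≤ 0.145/300.
So 2nε² ≥ ln(300/0.145) = 7.634804.
Hence n ≥ 7.634804/(2·0.191²) = 104.641.
The smallest integer n is 105.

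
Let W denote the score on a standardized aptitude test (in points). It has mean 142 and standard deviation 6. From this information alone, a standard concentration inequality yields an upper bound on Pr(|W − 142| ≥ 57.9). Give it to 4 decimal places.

Mean and variance are known, so Chebyshev's inequality applies.
Chebyshev: Pr(|W − μ| ≥ t) ≤ Var(W)/t².
Var(W) = σ² = 6² = 36.
Bound = 36 / 3352.41 = 0.0107.

0.0107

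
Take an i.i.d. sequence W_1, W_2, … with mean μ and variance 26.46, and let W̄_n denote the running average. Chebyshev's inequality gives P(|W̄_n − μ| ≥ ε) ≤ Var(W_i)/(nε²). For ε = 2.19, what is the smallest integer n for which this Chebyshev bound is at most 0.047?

118

Require 26.46/(n·2.19²) ≤ 0.047, i.e. n ≥ 26.46/(0.047·2.19²) = 117.383.
The smallest integer n is 118.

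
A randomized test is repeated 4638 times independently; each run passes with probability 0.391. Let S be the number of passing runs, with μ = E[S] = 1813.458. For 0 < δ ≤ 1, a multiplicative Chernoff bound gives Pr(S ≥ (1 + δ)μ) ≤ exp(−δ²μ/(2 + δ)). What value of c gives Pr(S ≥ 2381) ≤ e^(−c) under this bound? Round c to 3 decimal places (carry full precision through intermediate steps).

76.793

Write 2381 = (1 + δ)μ, so δ = 2381/1813.458 − 1 = 0.3129612…
Then the exponent is δ²μ/(2 + δ) = (2381 − μ)² / (μ·(2 + δ)) = 76.792740.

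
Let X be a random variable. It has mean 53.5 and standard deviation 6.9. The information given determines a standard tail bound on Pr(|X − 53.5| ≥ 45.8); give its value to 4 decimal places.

0.0227

Mean and variance are known, so Chebyshev's inequality applies.
Chebyshev: Pr(|X − μ| ≥ t) ≤ Var(X)/t².
Var(X) = σ² = 6.9² = 47.61.
Bound = 47.61 / 2097.64 = 0.0227.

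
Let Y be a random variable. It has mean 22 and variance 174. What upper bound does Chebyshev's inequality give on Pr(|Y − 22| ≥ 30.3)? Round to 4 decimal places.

0.1895

Chebyshev: Pr(|Y − μ| ≥ t) ≤ Var(Y)/t².
Bound = 174 / 918.09 = 0.1895.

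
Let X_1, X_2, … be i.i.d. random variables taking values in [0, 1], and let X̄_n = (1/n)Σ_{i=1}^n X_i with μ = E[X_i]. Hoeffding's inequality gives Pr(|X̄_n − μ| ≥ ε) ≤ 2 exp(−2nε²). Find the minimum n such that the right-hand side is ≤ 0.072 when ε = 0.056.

531

Require 2·exp(−2nε²) ≤ 0.072, i.e. 2nε² ≥ ln(2/0.072) = 3.324236.
So n ≥ 3.324236 / (2·0.056²) = 530.012.
The smallest integer n is 531.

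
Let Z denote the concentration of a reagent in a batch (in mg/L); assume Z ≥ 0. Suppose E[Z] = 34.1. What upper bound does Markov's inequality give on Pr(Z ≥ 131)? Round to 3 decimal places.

0.260

Markov's inequality: for a non-negative random variable, Pr(Z ≥ a) ≤ E[Z]/a.
Here E[Z] = 34.1 and a = 131, so the bound is 34.1/131 = 0.2603.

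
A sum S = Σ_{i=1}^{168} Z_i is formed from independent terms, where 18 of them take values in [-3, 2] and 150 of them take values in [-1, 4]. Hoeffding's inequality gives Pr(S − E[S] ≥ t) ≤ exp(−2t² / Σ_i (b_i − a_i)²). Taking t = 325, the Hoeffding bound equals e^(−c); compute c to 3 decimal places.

Σ(b_i − a_i)² = 18·5² + 150·5² = 4200.
c = 2t² / 4200 = 2·325² / 4200 = 50.2976.

50.298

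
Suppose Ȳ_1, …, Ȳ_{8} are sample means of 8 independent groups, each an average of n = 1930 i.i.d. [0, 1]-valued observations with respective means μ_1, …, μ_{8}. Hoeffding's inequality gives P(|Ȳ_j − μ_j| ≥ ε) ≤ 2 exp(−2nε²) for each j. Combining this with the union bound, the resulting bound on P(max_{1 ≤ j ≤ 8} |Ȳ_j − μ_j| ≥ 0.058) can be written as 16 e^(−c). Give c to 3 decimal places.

Union bound over the 8 events: P(max_{1 ≤ j ≤ 8} |Ȳ_j − μ_j| ≥ 0.058) ≤ 8·2·exp(−2nε²) = 16 exp(−2·1930·0.058²).
So c = 2·1930·0.058² = 12.9850.

12.985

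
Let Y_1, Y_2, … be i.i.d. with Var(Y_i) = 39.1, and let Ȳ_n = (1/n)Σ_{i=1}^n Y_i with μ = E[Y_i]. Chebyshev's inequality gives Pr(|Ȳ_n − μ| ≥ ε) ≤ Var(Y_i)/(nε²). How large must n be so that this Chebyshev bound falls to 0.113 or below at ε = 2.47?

57

Require 39.1/(n·2.47²) ≤ 0.113, i.e. n ≥ 39.1/(0.113·2.47²) = 56.716.
The smallest integer n is 57.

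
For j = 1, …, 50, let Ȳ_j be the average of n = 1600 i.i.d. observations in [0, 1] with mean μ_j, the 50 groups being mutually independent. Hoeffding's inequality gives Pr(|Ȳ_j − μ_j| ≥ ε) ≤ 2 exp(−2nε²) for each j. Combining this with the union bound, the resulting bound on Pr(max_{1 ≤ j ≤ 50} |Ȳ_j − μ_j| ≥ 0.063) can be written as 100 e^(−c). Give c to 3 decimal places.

12.701

Union bound over the 50 events: Pr(max_{1 ≤ j ≤ 50} |Ȳ_j − μ_j| ≥ 0.063) ≤ 50·2·exp(−2nε²) = 100 exp(−2·1600·0.063²).
So c = 2·1600·0.063² = 12.7008.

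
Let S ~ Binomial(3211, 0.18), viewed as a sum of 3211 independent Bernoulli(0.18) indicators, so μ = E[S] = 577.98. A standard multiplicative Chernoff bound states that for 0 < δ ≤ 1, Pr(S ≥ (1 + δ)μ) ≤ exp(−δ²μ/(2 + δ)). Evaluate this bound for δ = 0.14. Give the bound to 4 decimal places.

0.0050

Exponent = δ²μ/(2 + δ) = 0.14²·577.98/2.14 = 5.2936.
Bound = exp(−5.2936) = 0.00502.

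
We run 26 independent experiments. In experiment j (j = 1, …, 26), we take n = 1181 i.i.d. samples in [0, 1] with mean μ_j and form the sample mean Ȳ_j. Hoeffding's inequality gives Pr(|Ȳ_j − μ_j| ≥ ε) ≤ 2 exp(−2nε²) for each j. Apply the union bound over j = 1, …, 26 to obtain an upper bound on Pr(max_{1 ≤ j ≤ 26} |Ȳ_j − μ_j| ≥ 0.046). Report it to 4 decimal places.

0.3511

Per-experiment Hoeffding bound: 2·exp(−2·1181·0.046²) = 2·exp(−4.99799) = 0.013503.
Union bound over 26 events: 26·0.013503 = 0.35108.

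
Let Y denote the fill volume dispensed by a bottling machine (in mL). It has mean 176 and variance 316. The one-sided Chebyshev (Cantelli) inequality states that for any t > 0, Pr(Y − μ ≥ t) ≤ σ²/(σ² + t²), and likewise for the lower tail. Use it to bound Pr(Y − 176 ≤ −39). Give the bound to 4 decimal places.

0.1720

Here σ² = 316 and t = 39, so σ² + t² = 1837.
Cantelli's bound: 316/1837 = 0.1720.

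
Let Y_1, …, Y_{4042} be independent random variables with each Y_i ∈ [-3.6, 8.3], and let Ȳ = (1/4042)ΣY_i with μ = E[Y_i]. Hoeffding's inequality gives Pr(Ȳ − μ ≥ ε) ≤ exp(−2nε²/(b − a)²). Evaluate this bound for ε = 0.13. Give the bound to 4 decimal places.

0.3811

Exponent: 2nε²/(b − a)² = 2·4042·0.13² / 11.9² = 0.96476.
Bound = exp(−0.96476) = 0.38107.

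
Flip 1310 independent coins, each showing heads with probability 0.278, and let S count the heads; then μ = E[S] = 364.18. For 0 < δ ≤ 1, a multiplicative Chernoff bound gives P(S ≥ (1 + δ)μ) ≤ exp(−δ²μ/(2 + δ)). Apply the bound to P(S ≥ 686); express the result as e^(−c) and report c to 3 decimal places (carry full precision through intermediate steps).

Write 686 = (1 + δ)μ, so δ = 686/364.18 − 1 = 0.8836839…
Then the exponent is δ²μ/(2 + δ) = (686 − μ)² / (μ·(2 + δ)) = 98.619391.

98.619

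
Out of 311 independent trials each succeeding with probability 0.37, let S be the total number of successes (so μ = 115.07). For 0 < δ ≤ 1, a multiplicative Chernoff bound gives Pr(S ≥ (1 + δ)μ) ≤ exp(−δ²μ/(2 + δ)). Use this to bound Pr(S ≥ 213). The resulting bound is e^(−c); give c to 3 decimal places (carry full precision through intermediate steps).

Write 213 = (1 + δ)μ, so δ = 213/115.07 − 1 = 0.8510472…
Then the exponent is δ²μ/(2 + δ) = (213 − μ)² / (μ·(2 + δ)) = 29.232435.

29.232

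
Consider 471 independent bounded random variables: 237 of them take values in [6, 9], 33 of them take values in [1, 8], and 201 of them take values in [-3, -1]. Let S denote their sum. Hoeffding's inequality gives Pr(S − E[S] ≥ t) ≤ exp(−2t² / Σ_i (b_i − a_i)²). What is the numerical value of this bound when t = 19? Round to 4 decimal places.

0.8534

Σ(b_i − a_i)² = 237·3² + 33·7² + 201·2² = 4554.
Exponent = 2·19² / 4554 = 0.15854.
Bound = exp(−0.15854) = 0.85339.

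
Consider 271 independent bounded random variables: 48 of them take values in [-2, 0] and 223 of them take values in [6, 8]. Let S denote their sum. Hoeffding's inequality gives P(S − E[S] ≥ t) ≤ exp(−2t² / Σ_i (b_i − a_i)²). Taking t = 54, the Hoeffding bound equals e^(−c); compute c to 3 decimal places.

Σ(b_i − a_i)² = 48·2² + 223·2² = 1084.
c = 2t² / 1084 = 2·54² / 1084 = 5.3801.

5.380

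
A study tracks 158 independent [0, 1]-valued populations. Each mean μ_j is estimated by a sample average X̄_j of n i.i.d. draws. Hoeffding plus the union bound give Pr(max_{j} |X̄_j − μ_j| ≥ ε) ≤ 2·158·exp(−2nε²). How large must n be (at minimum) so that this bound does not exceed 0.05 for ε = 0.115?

Need 2·158·exp(−2nε²) ≤ 0.05, i.e. exp(−2nε²) ≤ 0.05/316.
So 2nε² ≥ ln(316/0.05) = 8.751474.
Hence n ≥ 8.751474/(2·0.115²) = 330.869.
The smallest integer n is 331.

331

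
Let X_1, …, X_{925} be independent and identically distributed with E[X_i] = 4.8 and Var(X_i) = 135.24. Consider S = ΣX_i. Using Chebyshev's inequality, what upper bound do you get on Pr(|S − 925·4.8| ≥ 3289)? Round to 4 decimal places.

Var(S) = n·Var(X_i) = 925·135.24 = 125097.
Chebyshev: Pr(|S − 925·4.8| ≥ 3289) ≤ Var(S)/3289² = 125097/10817521 = 0.0116.

0.0116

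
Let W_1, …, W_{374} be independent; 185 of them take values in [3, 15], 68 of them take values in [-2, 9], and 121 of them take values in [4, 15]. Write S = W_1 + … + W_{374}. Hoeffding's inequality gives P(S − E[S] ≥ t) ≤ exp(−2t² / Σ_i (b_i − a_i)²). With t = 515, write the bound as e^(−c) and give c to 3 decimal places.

10.714

Σ(b_i − a_i)² = 185·12² + 68·11² + 121·11² = 49509.
c = 2t² / 49509 = 2·515² / 49509 = 10.7142.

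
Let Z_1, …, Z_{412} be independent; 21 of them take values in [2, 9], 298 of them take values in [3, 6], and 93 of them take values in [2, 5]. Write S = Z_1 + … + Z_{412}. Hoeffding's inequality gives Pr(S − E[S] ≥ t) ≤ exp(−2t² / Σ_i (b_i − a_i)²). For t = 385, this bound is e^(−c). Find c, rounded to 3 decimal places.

Σ(b_i − a_i)² = 21·7² + 298·3² + 93·3² = 4548.
c = 2t² / 4548 = 2·385² / 4548 = 65.1825.

65.182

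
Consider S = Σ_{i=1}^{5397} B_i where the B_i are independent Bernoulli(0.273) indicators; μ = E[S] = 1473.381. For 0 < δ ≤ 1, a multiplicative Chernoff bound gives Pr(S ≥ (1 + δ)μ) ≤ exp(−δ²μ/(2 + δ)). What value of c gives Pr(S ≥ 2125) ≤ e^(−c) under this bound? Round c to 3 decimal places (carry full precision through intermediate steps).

118.000

Write 2125 = (1 + δ)μ, so δ = 2125/1473.381 − 1 = 0.442261…
Then the exponent is δ²μ/(2 + δ) = (2125 − μ)² / (μ·(2 + δ)) = 117.999545.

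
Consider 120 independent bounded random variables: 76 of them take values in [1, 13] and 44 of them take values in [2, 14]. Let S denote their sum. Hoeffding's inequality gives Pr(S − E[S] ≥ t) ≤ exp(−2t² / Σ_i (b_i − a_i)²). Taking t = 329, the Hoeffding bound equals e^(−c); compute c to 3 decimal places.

12.528

Σ(b_i − a_i)² = 76·12² + 44·12² = 17280.
c = 2t² / 17280 = 2·329² / 17280 = 12.5279.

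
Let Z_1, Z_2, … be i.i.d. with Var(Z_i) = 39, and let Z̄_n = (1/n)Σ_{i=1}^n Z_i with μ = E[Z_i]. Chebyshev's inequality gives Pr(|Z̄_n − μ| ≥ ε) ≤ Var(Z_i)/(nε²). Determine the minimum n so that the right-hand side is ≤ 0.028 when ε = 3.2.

137

Require 39/(n·3.2²) ≤ 0.028, i.e. n ≥ 39/(0.028·3.2²) = 136.021.
The smallest integer n is 137.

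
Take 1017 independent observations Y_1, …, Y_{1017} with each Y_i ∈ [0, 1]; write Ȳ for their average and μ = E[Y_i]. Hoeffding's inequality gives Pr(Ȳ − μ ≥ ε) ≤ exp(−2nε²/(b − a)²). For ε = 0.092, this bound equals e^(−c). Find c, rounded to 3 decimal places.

c = 2nε²/(b − a)² = 2·1017·0.092² / 1² = 17.2158.

17.216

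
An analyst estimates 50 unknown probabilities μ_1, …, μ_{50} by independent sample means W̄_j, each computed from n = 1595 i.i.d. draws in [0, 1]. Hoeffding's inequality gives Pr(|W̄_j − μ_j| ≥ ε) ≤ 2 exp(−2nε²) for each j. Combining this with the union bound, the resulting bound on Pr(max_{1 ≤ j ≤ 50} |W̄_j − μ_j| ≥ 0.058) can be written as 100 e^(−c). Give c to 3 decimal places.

Union bound over the 50 events: Pr(max_{1 ≤ j ≤ 50} |W̄_j − μ_j| ≥ 0.058) ≤ 50·2·exp(−2nε²) = 100 exp(−2·1595·0.058²).
So c = 2·1595·0.058² = 10.7312.

10.731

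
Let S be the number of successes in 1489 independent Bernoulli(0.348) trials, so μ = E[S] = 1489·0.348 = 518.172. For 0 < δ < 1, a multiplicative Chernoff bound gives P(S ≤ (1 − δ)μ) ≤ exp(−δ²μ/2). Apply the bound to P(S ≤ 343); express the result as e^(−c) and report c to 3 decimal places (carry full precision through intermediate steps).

29.609

Write 343 = (1 − δ)μ, so δ = 1 − 343/518.172 = 0.3380576…
Then the exponent is δ²μ/2 = (μ − 343)²/(2μ) = 29.609116.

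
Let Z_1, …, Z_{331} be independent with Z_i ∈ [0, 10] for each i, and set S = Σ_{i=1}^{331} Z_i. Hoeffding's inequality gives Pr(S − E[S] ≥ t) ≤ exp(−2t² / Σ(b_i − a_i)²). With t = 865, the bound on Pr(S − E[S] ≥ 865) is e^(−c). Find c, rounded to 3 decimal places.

45.210

Σ(b_i − a_i)² = 331·(10)² = 33100.
c = 2t²/33100 = 2·865²/33100 = 45.2100.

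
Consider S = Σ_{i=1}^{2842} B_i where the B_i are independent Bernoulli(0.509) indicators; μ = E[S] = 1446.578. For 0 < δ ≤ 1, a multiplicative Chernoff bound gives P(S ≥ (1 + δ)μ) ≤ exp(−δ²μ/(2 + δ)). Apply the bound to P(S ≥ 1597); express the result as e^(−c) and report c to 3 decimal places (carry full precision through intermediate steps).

7.434

Write 1597 = (1 + δ)μ, so δ = 1597/1446.578 − 1 = 0.1039847…
Then the exponent is δ²μ/(2 + δ) = (1597 − μ)² / (μ·(2 + δ)) = 7.434269.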